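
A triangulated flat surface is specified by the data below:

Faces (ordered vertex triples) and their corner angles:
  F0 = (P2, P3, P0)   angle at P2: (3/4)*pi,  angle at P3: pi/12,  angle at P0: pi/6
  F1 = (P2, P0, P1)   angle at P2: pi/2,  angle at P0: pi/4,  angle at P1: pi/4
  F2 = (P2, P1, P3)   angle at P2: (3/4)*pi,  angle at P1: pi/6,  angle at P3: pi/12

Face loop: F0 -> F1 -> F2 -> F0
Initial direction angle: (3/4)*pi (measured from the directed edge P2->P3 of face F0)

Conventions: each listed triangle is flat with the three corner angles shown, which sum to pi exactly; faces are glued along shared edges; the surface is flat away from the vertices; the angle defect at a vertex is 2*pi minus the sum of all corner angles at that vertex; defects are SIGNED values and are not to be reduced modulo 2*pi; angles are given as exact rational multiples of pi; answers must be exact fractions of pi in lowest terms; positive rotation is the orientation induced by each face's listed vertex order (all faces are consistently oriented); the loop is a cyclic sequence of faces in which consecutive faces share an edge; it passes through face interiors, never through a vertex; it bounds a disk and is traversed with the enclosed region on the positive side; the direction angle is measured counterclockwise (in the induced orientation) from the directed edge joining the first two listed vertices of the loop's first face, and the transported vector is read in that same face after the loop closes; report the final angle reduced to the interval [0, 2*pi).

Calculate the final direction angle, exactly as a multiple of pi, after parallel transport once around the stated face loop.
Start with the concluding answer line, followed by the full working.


Answer: final direction angle = (3/4)*pi

enclosed vertex P2: corner angles sum to 2*pi, defect = 2*pi - 2*pi = 0
the final direction is the initial angle plus the enclosed defects, taken mod 2*pi in the induced orientation
final angle = (3/4)*pi + 0 = (3/4)*pi (mod 2*pi)


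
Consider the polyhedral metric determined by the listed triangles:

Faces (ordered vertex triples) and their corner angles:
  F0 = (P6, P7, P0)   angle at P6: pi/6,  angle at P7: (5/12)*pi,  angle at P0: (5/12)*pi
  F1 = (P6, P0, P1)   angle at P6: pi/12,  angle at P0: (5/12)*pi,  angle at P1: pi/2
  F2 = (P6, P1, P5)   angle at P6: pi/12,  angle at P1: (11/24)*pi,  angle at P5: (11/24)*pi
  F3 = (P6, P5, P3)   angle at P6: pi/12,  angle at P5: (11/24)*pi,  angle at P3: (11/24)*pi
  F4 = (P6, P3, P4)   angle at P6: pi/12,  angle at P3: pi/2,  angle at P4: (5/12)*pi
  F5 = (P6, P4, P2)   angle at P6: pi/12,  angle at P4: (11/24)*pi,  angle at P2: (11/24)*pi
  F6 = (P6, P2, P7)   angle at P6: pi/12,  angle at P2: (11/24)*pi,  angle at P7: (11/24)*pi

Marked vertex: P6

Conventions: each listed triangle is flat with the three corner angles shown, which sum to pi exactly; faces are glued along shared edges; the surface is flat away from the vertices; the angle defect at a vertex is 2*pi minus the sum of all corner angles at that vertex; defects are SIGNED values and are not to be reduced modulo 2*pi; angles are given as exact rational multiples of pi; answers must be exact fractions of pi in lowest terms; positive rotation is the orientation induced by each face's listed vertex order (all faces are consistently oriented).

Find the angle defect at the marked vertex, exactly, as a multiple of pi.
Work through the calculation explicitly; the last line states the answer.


Sum of corner angles at P6: (2/3)*pi
defect = 2*pi - (2/3)*pi

Answer: defect(P6) = (4/3)*pi


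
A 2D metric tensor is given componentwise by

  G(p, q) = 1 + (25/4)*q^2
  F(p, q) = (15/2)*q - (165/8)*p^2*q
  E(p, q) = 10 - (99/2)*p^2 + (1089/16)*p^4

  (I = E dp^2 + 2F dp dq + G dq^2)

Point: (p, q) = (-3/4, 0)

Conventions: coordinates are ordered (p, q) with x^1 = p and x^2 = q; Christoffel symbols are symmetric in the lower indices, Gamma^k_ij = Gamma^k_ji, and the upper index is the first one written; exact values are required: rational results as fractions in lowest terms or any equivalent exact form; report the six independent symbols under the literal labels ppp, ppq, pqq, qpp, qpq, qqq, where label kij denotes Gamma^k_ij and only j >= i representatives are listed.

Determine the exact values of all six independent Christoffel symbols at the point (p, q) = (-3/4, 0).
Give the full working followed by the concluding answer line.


E = 15121/4096, F = 0, G = 1 at the point
E_p = -10395/256, E_q = 0, F_p = 0, F_q = -525/128, G_p = 0, G_q = 0
EG - F^2 = 15121/4096;  g^inv = (4096/15121) * [[1, 0], [0, 15121/4096]]
first-kind symbols [ij,l] = (1/2)(d_i g_jl + d_j g_il - d_l g_ij): [pp,p] = E_p/2 = -10395/512, [pp,q] = F_p - E_q/2 = 0, [pq,p] = E_q/2 = 0, [pq,q] = G_p/2 = 0, [qq,p] = F_q - G_p/2 = -525/128, [qq,q] = G_q/2 = 0
Gamma^p_ij = (G*[ij,p] - F*[ij,q])/(EG - F^2), Gamma^q_ij = (E*[ij,q] - F*[ij,p])/(EG - F^2)

Answer: Gamma_ppp = -83160/15121, Gamma_ppq = 0, Gamma_pqq = -16800/15121, Gamma_qpp = 0, Gamma_qpq = 0, Gamma_qqq = 0


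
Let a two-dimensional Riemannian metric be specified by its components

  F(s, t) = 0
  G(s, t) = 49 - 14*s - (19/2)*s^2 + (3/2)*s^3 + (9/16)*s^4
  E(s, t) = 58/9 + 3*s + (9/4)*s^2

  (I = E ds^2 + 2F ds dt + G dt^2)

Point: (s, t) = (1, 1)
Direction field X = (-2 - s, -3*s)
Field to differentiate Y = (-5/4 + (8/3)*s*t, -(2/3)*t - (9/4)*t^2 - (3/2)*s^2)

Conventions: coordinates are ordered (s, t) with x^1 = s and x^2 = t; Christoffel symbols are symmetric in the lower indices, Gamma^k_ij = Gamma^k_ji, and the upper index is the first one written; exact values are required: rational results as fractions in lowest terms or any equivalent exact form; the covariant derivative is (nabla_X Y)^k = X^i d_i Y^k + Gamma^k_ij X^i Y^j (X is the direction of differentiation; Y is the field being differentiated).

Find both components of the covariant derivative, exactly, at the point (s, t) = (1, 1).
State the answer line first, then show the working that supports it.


Answer: (nabla_X Y)^s = -8393/3368, (nabla_X Y)^t = 283/14

E = 421/36, F = 0, G = 441/16 at the point
E_s = 15/2, E_t = 0, F_s = 0, F_t = 0, G_s = -105/4, G_t = 0
EG - F^2 = 20629/64;  g^inv = (64/20629) * [[441/16, 0], [0, 421/36]]
first-kind symbols [ij,l] = (1/2)(d_i g_jl + d_j g_il - d_l g_ij): [ss,s] = E_s/2 = 15/4, [ss,t] = F_s - E_t/2 = 0, [st,s] = E_t/2 = 0, [st,t] = G_s/2 = -105/8, [tt,s] = F_t - G_s/2 = 105/8, [tt,t] = G_t/2 = 0
Gamma^s_ij = (G*[ij,s] - F*[ij,t])/(EG - F^2), Gamma^t_ij = (E*[ij,t] - F*[ij,s])/(EG - F^2)
Gamma_sss = 135/421, Gamma_sst = 0, Gamma_stt = 945/842, Gamma_tss = 0, Gamma_tst = -10/21, Gamma_ttt = 0
X = (-3, -3), Y = (17/12, -53/12) at the point


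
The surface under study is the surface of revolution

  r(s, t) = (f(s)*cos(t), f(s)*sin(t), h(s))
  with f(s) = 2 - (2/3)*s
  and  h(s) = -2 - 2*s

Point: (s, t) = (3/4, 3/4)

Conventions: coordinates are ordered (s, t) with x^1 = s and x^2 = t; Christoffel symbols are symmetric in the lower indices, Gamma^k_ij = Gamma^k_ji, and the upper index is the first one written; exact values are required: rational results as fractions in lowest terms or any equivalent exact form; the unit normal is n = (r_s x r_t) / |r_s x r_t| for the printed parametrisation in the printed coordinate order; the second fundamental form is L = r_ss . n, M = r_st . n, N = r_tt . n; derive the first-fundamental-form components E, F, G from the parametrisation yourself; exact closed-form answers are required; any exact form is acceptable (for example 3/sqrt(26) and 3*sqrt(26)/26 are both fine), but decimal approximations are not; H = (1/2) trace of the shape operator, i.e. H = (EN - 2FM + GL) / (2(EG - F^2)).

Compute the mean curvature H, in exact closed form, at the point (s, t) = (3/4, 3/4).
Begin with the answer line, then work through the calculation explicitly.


Answer: H = -sqrt(10)/10

f = 3/2, f' = -2/3, f'' = 0, h' = -2, h'' = 0
E = 40/9, F = 0, G = 9/4; answer radicand W^2 = 40/9
unnormalised second-form numerators: l = 0, m = 0, n = -3; L = l/sqrt(40/9), and similarly M = m/sqrt(W^2), N = n/sqrt(W^2)
H = (E*n - 2*F*m + G*l) / (2*(EG - F^2)*sqrt(W^2)); E*n - 2*F*m + G*l = -40/3, EG - F^2 = 10, so H = (-2/3)/sqrt(40/9)


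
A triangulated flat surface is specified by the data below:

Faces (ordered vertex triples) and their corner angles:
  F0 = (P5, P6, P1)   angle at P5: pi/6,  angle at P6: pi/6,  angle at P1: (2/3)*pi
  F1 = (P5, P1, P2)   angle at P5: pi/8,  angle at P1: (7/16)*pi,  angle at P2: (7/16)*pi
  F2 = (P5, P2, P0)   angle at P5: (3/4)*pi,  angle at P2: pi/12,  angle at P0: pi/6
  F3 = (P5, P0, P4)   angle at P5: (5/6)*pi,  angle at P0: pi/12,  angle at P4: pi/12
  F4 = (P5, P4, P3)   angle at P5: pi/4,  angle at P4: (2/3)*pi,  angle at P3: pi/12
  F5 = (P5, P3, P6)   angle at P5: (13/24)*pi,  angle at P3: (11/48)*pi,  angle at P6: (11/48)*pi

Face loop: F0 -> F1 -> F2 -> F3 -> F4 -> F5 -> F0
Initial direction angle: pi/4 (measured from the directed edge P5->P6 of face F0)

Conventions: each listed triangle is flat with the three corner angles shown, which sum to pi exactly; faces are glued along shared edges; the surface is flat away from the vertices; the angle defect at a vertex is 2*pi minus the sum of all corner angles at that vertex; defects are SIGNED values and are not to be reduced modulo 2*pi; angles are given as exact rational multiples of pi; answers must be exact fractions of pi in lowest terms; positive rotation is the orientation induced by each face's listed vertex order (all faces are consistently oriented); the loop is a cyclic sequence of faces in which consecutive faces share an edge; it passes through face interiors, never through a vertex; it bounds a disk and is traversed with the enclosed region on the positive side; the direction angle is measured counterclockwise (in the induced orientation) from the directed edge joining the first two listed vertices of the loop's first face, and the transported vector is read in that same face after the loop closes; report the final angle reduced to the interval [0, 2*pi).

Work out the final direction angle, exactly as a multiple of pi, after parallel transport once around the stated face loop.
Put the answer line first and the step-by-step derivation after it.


Answer: final direction angle = (19/12)*pi

enclosed vertex P5: corner angles sum to (8/3)*pi, defect = 2*pi - (8/3)*pi = (-2/3)*pi
transport around the loop rotates by the sum of enclosed defects; add to the initial angle mod 2*pi
final angle = pi/4 - (2/3)*pi = (19/12)*pi (mod 2*pi)


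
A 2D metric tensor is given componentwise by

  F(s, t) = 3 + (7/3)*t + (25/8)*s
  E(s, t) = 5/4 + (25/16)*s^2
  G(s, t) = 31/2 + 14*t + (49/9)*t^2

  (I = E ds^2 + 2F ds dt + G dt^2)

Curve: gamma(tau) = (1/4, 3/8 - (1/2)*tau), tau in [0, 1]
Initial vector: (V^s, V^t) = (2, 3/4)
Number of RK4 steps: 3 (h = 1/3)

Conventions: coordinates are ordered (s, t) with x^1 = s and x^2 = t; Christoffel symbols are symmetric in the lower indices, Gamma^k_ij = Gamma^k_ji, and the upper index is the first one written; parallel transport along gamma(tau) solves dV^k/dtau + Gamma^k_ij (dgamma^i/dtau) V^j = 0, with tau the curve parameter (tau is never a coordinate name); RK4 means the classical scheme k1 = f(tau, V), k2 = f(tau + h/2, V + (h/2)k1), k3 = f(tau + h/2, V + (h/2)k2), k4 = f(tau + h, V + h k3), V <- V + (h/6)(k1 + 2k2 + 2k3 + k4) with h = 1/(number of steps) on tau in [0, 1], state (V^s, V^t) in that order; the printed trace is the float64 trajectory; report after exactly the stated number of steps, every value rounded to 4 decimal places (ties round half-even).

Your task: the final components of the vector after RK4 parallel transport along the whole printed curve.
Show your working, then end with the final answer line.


gamma'(tau) = (0, -1/2); f(tau, V)^k = -Gamma^k_ij(gamma(tau)) gamma'^i(tau) V^j; h = 1/3; intermediate values shown to 6 dp
curve data and Christoffel symbols at the stage parameters:
  tau = 0.000000: gamma = (0.250000, 0.375000), gamma' = (0.000000, -0.500000); Gamma_sss = -0.840224, Gamma_sst = 0.000000, Gamma_stt = 1.107705, Gamma_tss = 0.327078, Gamma_tst = 0.000000, Gamma_ttt = 0.180516
  tau = 0.166667: gamma = (0.250000, 0.291667), gamma' = (0.000000, -0.500000); Gamma_sss = -0.859936, Gamma_sst = 0.000000, Gamma_stt = 1.189820, Gamma_tss = 0.347286, Gamma_tst = 0.000000, Gamma_ttt = 0.163581
  tau = 0.333333: gamma = (0.250000, 0.208333), gamma' = (0.000000, -0.500000); Gamma_sss = -0.873223, Gamma_sst = 0.000000, Gamma_stt = 1.272014, Gamma_tss = 0.367307, Gamma_tst = 0.000000, Gamma_ttt = 0.145077
  tau = 0.500000: gamma = (0.250000, 0.125000), gamma' = (0.000000, -0.500000); Gamma_sss = -0.879418, Gamma_sst = 0.000000, Gamma_stt = 1.353336, Gamma_tss = 0.386892, Gamma_tst = 0.000000, Gamma_ttt = 0.125095
  tau = 0.666667: gamma = (0.250000, 0.041667), gamma' = (0.000000, -0.500000); Gamma_sss = -0.877951, Gamma_sst = 0.000000, Gamma_stt = 1.432761, Gamma_tss = 0.405779, Gamma_tst = 0.000000, Gamma_ttt = 0.103769
  tau = 0.833333: gamma = (0.250000, -0.041667), gamma' = (0.000000, -0.500000); Gamma_sss = -0.868391, Gamma_sst = 0.000000, Gamma_stt = 1.509219, Gamma_tss = 0.423699, Gamma_tst = 0.000000, Gamma_ttt = 0.081277
  tau = 1.000000: gamma = (0.250000, -0.125000), gamma' = (0.000000, -0.500000); Gamma_sss = -0.850473, Gamma_sst = 0.000000, Gamma_stt = 1.581638, Gamma_tss = 0.440388, Gamma_tst = 0.000000, Gamma_ttt = 0.057838
step 0: V^s = 2.0000, V^t = 0.7500
step 1: k1 = (0.415389, 0.067694), k2 = (0.452894, 0.062266), k3 = (0.452356, 0.062192), k4 = (0.490190, 0.055908); V <- V + (h/6)(k1 + 2k2 + 2k3 + k4): V^s = 2.1509, V^t = 0.7707
step 2: k1 = (0.490168, 0.055905), k2 = (0.527810, 0.048788), k3 = (0.527007, 0.048714), k4 = (0.563743, 0.040830); V <- V + (h/6)(k1 + 2k2 + 2k3 + k4): V^s = 2.3266, V^t = 0.7869
step 3: k1 = (0.563722, 0.040828), k2 = (0.598939, 0.032255), k3 = (0.597861, 0.032197), k4 = (0.630785, 0.023067); V <- V + (h/6)(k1 + 2k2 + 2k3 + k4): V^s = 2.5260, V^t = 0.7976

Answer: V^s = 2.5260, V^t = 0.7976


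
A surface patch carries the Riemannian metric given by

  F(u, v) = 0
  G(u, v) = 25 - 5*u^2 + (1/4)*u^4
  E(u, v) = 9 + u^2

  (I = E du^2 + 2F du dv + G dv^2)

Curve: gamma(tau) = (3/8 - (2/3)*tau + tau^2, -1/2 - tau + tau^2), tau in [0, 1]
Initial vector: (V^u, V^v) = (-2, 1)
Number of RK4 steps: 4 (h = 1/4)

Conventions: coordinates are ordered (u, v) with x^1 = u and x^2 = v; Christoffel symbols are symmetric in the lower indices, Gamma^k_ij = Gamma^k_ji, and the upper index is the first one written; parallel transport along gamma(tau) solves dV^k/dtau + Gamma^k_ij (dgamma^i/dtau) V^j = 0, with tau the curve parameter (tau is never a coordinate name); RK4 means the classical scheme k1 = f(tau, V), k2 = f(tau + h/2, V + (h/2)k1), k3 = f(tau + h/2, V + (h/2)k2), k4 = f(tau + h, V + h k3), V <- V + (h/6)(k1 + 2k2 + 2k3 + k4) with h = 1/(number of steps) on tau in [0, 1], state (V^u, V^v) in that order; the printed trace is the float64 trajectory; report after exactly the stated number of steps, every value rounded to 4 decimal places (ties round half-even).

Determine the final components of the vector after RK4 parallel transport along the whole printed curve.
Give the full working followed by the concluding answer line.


gamma'(tau) = (-2/3 + 2*tau, -1 + 2*tau); f(tau, V)^k = -Gamma^k_ij(gamma(tau)) gamma'^i(tau) V^j; h = 1/4; intermediate values shown to 6 dp
curve data and Christoffel symbols at the stage parameters:
  tau = 0.000000: gamma = (0.375000, -0.500000), gamma' = (-0.666667, -1.000000); Gamma_uuu = 0.041026, Gamma_uuv = 0.000000, Gamma_uvv = 0.202244, Gamma_vuu = 0.000000, Gamma_vuv = -0.076070, Gamma_vvv = 0.000000
  tau = 0.125000: gamma = (0.307292, -0.609375), gamma' = (-0.416667, -0.750000); Gamma_uuu = 0.033789, Gamma_uuv = 0.000000, Gamma_uvv = 0.167350, Gamma_vuu = 0.000000, Gamma_vuv = -0.062044, Gamma_vvv = 0.000000
  tau = 0.250000: gamma = (0.270833, -0.687500), gamma' = (-0.166667, -0.500000); Gamma_uuu = 0.029849, Gamma_uuv = 0.000000, Gamma_uvv = 0.148152, Gamma_vuu = 0.000000, Gamma_vuv = -0.054567, Gamma_vvv = 0.000000
  tau = 0.375000: gamma = (0.265625, -0.734375), gamma' = (0.083333, -0.250000); Gamma_uuu = 0.029284, Gamma_uuv = 0.000000, Gamma_uvv = 0.145388, Gamma_vuu = 0.000000, Gamma_vuv = -0.053502, Gamma_vvv = 0.000000
  tau = 0.500000: gamma = (0.291667, -0.750000), gamma' = (0.333333, 0.000000); Gamma_uuu = 0.032104, Gamma_uuv = 0.000000, Gamma_uvv = 0.159154, Gamma_vuu = 0.000000, Gamma_vuv = -0.058834, Gamma_vvv = 0.000000
  tau = 0.625000: gamma = (0.348958, -0.734375), gamma' = (0.583333, 0.250000); Gamma_uuu = 0.038256, Gamma_uuv = 0.000000, Gamma_uvv = 0.188948, Gamma_vuu = 0.000000, Gamma_vuv = -0.070652, Gamma_vvv = 0.000000
  tau = 0.750000: gamma = (0.437500, -0.687500), gamma' = (0.833333, 0.500000); Gamma_uuu = 0.047599, Gamma_uuv = 0.000000, Gamma_uvv = 0.233439, Gamma_vuu = 0.000000, Gamma_vuv = -0.089207, Gamma_vvv = 0.000000
  tau = 0.875000: gamma = (0.557292, -0.609375), gamma' = (1.083333, 0.750000); Gamma_uuu = 0.059856, Gamma_uuv = 0.000000, Gamma_uvv = 0.289984, Gamma_vuu = 0.000000, Gamma_vuv = -0.115031, Gamma_vvv = 0.000000
  tau = 1.000000: gamma = (0.708333, -0.500000), gamma' = (1.333333, 1.000000); Gamma_uuu = 0.074548, Gamma_uuv = 0.000000, Gamma_uvv = 0.354037, Gamma_vuu = 0.000000, Gamma_vuv = -0.149150, Gamma_vvv = 0.000000
step 0: V^u = -2.0000, V^v = 1.0000
step 1: k1 = (0.147543, 0.101426), k2 = (0.099206, 0.066029), k3 = (0.098565, 0.066424), k4 = (0.065479, 0.044649); V <- V + (h/6)(k1 + 2k2 + 2k3 + k4): V^u = -1.9746, V^v = 1.0171
step 2: k1 = (0.065521, 0.044625), k2 = (0.041971, 0.030862), k3 = (0.041916, 0.030894), k4 = (0.021019, 0.020099); V <- V + (h/6)(k1 + 2k2 + 2k3 + k4): V^u = -1.9640, V^v = 1.0250
step 3: k1 = (0.021018, 0.020101), k2 = (-0.004765, 0.007702), k3 = (-0.004620, 0.007581), k4 = (-0.041904, -0.011319); V <- V + (h/6)(k1 + 2k2 + 2k3 + k4): V^u = -1.9657, V^v = 1.0266
step 4: k1 = (-0.041854, -0.011360), k2 = (-0.095163, -0.042283), k3 = (-0.093891, -0.043340), k4 = (-0.161903, -0.094682); V <- V + (h/6)(k1 + 2k2 + 2k3 + k4): V^u = -1.9899, V^v = 1.0151

Answer: V^u = -1.9899, V^v = 1.0151


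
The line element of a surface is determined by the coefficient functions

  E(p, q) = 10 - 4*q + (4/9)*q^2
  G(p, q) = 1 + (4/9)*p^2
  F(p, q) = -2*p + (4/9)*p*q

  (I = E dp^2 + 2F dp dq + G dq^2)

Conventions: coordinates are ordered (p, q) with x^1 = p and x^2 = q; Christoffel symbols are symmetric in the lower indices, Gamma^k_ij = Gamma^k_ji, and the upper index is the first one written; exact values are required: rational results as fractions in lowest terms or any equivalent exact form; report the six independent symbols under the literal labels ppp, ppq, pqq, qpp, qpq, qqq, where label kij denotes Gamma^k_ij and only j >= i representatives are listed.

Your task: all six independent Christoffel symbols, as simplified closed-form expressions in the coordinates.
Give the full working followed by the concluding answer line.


E = 10 - 4*q + (4/9)*q^2; F = -2*p + (4/9)*p*q; G = 1 + (4/9)*p^2
Gamma^k_ij = (1/2) g^{kl} (d_i g_jl + d_j g_il - d_l g_ij), with g^inv = (1/(EG-F^2)) [[G, -F], [-F, E]]
first partials: E_p = 0, E_q = -4 + (8/9)*q, F_p = -2 + (4/9)*q, F_q = (4/9)*p, G_p = (8/9)*p, G_q = 0
D = EG - F^2 = 10 - 4*q + (4/9)*q^2 + (4/9)*p^2
expanded: Gamma^p_pp = (G E_p - 2F F_p + F E_q)/(2D), Gamma^p_pq = (G E_q - F G_p)/(2D), Gamma^p_qq = (2G F_q - G G_p - F G_q)/(2D), Gamma^q_pp = (2E F_p - E E_q - F E_p)/(2D), Gamma^q_pq = (E G_p - F E_q)/(2D), Gamma^q_qq = (E G_q - 2F F_q + F G_p)/(2D); substitute and cancel common factors

Answer: Gamma_ppp = 0, Gamma_ppq = (2*q - 9)/(2*p^2 + 2*q^2 - 18*q + 45), Gamma_pqq = 0, Gamma_qpp = 0, Gamma_qpq = 2*p/(2*p^2 + 2*q^2 - 18*q + 45), Gamma_qqq = 0


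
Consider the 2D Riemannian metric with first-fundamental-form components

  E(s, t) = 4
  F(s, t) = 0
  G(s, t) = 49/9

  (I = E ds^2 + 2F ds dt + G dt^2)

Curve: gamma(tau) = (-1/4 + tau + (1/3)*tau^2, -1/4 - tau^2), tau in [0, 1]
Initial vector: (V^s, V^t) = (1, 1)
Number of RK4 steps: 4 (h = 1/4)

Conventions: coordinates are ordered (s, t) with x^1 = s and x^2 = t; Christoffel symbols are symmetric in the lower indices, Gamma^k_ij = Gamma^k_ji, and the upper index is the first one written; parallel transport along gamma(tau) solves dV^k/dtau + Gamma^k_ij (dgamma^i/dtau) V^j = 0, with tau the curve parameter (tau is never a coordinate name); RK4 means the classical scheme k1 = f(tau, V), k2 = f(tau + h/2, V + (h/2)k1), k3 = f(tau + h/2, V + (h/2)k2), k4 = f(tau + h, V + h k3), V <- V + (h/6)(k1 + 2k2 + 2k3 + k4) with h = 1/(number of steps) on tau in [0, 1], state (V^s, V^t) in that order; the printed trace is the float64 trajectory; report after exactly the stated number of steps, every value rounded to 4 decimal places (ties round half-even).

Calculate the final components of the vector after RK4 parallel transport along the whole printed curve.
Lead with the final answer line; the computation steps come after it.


Answer: V^s = 1.0000, V^t = 1.0000

gamma'(tau) = (1 + (2/3)*tau, -2*tau); f(tau, V)^k = -Gamma^k_ij(gamma(tau)) gamma'^i(tau) V^j; h = 1/4; intermediate values shown to 6 dp
curve data and Christoffel symbols at the stage parameters:
  tau = 0.000000: gamma = (-0.250000, -0.250000), gamma' = (1.000000, 0.000000); Gamma_sss = 0.000000, Gamma_sst = 0.000000, Gamma_stt = 0.000000, Gamma_tss = 0.000000, Gamma_tst = 0.000000, Gamma_ttt = 0.000000
  tau = 0.125000: gamma = (-0.119792, -0.265625), gamma' = (1.083333, -0.250000); Gamma_sss = 0.000000, Gamma_sst = 0.000000, Gamma_stt = 0.000000, Gamma_tss = 0.000000, Gamma_tst = 0.000000, Gamma_ttt = 0.000000
  tau = 0.250000: gamma = (0.020833, -0.312500), gamma' = (1.166667, -0.500000); Gamma_sss = 0.000000, Gamma_sst = 0.000000, Gamma_stt = 0.000000, Gamma_tss = 0.000000, Gamma_tst = 0.000000, Gamma_ttt = 0.000000
  tau = 0.375000: gamma = (0.171875, -0.390625), gamma' = (1.250000, -0.750000); Gamma_sss = 0.000000, Gamma_sst = 0.000000, Gamma_stt = 0.000000, Gamma_tss = 0.000000, Gamma_tst = 0.000000, Gamma_ttt = 0.000000
  tau = 0.500000: gamma = (0.333333, -0.500000), gamma' = (1.333333, -1.000000); Gamma_sss = 0.000000, Gamma_sst = 0.000000, Gamma_stt = 0.000000, Gamma_tss = 0.000000, Gamma_tst = 0.000000, Gamma_ttt = 0.000000
  tau = 0.625000: gamma = (0.505208, -0.640625), gamma' = (1.416667, -1.250000); Gamma_sss = 0.000000, Gamma_sst = 0.000000, Gamma_stt = 0.000000, Gamma_tss = 0.000000, Gamma_tst = 0.000000, Gamma_ttt = 0.000000
  tau = 0.750000: gamma = (0.687500, -0.812500), gamma' = (1.500000, -1.500000); Gamma_sss = 0.000000, Gamma_sst = 0.000000, Gamma_stt = 0.000000, Gamma_tss = 0.000000, Gamma_tst = 0.000000, Gamma_ttt = 0.000000
  tau = 0.875000: gamma = (0.880208, -1.015625), gamma' = (1.583333, -1.750000); Gamma_sss = 0.000000, Gamma_sst = 0.000000, Gamma_stt = 0.000000, Gamma_tss = 0.000000, Gamma_tst = 0.000000, Gamma_ttt = 0.000000
  tau = 1.000000: gamma = (1.083333, -1.250000), gamma' = (1.666667, -2.000000); Gamma_sss = 0.000000, Gamma_sst = 0.000000, Gamma_stt = 0.000000, Gamma_tss = 0.000000, Gamma_tst = 0.000000, Gamma_ttt = 0.000000
step 0: V^s = 1.0000, V^t = 1.0000
step 1: k1 = (0.000000, 0.000000), k2 = (0.000000, 0.000000), k3 = (0.000000, 0.000000), k4 = (0.000000, 0.000000); V <- V + (h/6)(k1 + 2k2 + 2k3 + k4): V^s = 1.0000, V^t = 1.0000
step 2: k1 = (0.000000, 0.000000), k2 = (0.000000, 0.000000), k3 = (0.000000, 0.000000), k4 = (0.000000, 0.000000); V <- V + (h/6)(k1 + 2k2 + 2k3 + k4): V^s = 1.0000, V^t = 1.0000
step 3: k1 = (0.000000, 0.000000), k2 = (0.000000, 0.000000), k3 = (0.000000, 0.000000), k4 = (0.000000, 0.000000); V <- V + (h/6)(k1 + 2k2 + 2k3 + k4): V^s = 1.0000, V^t = 1.0000
step 4: k1 = (0.000000, 0.000000), k2 = (0.000000, 0.000000), k3 = (0.000000, 0.000000), k4 = (0.000000, 0.000000); V <- V + (h/6)(k1 + 2k2 + 2k3 + k4): V^s = 1.0000, V^t = 1.0000


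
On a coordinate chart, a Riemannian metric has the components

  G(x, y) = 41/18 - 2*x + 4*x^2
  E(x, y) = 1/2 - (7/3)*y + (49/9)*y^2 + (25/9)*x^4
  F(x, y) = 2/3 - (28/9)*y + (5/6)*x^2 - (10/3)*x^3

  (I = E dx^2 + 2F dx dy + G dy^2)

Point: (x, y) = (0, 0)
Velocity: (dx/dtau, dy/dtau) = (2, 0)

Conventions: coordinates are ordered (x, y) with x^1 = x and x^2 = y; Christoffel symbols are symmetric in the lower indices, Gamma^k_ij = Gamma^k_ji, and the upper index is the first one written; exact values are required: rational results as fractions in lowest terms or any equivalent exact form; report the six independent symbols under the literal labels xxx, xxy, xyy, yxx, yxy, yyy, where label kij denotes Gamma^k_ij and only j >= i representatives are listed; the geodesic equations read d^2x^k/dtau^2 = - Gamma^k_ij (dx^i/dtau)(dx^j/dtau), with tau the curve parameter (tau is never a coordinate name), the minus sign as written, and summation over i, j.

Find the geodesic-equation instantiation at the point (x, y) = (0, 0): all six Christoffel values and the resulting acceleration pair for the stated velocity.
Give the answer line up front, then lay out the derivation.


Answer: Gamma_xxx = -28/25, Gamma_xxy = -43/15, Gamma_xyy = -1558/225, Gamma_yxx = 21/25, Gamma_yxy = 2/5, Gamma_yyy = 152/75; accelerations (d^2x/dtau^2, d^2y/dtau^2) = (112/25, -84/25)

E = 1/2, F = 2/3, G = 41/18 at the point
E_x = 0, E_y = -7/3, F_x = 0, F_y = -28/9, G_x = -2, G_y = 0
EG - F^2 = 25/36;  g^inv = (36/25) * [[41/18, -2/3], [-2/3, 1/2]]
first-kind symbols [ij,l] = (1/2)(d_i g_jl + d_j g_il - d_l g_ij): [xx,x] = E_x/2 = 0, [xx,y] = F_x - E_y/2 = 7/6, [xy,x] = E_y/2 = -7/6, [xy,y] = G_x/2 = -1, [yy,x] = F_y - G_x/2 = -19/9, [yy,y] = G_y/2 = 0
Gamma^x_ij = (G*[ij,x] - F*[ij,y])/(EG - F^2), Gamma^y_ij = (E*[ij,y] - F*[ij,x])/(EG - F^2)
Gamma_xxx = -28/25, Gamma_xxy = -43/15, Gamma_xyy = -1558/225, Gamma_yxx = 21/25, Gamma_yxy = 2/5, Gamma_yyy = 152/75
d^2x/dtau^2 = -(Gamma_xxx*(2)^2 + 2*Gamma_xxy*(2)*(0) + Gamma_xyy*(0)^2) = 112/25
d^2y/dtau^2 = -(Gamma_yxx*(2)^2 + 2*Gamma_yxy*(2)*(0) + Gamma_yyy*(0)^2) = -84/25


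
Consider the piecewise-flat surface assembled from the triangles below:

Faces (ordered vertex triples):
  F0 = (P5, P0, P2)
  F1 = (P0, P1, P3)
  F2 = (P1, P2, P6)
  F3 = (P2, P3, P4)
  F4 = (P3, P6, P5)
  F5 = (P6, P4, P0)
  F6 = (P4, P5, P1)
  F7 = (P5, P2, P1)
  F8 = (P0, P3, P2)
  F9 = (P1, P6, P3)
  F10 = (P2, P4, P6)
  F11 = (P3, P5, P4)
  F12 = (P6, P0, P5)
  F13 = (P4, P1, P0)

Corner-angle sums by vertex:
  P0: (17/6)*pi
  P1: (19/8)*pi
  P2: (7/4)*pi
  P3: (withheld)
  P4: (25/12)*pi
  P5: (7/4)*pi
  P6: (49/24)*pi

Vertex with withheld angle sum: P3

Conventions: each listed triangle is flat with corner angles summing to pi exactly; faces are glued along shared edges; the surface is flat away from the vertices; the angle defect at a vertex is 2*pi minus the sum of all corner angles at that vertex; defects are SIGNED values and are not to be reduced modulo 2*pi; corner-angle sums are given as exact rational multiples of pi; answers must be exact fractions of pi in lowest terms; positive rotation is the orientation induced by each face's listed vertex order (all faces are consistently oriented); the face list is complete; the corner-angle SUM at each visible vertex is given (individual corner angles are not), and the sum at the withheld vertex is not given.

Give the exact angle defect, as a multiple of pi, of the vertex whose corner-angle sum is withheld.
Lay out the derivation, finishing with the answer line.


V = 7, E = 21, F = 14; chi = V - E + F = 0
Gauss-Bonnet: total defect = 2*pi*chi = 0; visible defects sum to (-5/6)*pi

Answer: defect(P3) = (5/6)*pi


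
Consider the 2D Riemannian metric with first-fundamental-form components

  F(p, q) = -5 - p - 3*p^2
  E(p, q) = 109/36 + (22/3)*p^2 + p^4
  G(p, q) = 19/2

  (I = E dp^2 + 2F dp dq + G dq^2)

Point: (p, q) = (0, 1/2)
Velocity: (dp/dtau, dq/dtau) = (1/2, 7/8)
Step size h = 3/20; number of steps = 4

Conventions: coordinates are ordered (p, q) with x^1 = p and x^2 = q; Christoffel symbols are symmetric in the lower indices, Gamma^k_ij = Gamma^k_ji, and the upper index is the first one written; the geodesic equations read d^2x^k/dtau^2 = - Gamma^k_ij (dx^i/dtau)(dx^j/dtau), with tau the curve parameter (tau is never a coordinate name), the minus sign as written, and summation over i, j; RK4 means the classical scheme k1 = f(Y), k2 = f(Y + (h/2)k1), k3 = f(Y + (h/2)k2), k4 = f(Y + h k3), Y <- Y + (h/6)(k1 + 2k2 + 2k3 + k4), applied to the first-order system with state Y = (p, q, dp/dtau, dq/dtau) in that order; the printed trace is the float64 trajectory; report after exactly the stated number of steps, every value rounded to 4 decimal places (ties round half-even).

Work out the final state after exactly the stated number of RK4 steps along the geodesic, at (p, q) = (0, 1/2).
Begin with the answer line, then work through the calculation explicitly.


Answer: p = 0.3149, q = 1.0414, dp/dtau = 0.4696, dq/dtau = 0.8893

f(Y) = (dp/dtau, dq/dtau, -Gamma^p_ij Y'^i Y'^j, -Gamma^q_ij Y'^i Y'^j) with the Gammas evaluated at the stage position; h = 0.150000; intermediate values shown to 6 dp
step 0: p = 0.0000, q = 0.5000, dp/dtau = 0.5000, dq/dtau = 0.8750
step 1:
  k1: at (p, q) = (0.000000, 0.500000), (dp/dtau, dq/dtau) = (0.500000, 0.875000); Gamma_ppp = -1.328413, Gamma_ppq = 0.000000, Gamma_pqq = 0.000000, Gamma_qpp = -0.804428, Gamma_qpq = 0.000000, Gamma_qqq = 0.000000; k1 = (0.500000, 0.875000, 0.332103, 0.201107)
  k2: at (p, q) = (0.037500, 0.565625), (dp/dtau, dq/dtau) = (0.524908, 0.890083); Gamma_ppp = -1.034754, Gamma_ppq = 0.000000, Gamma_pqq = 0.000000, Gamma_qpp = -0.678099, Gamma_qpq = 0.000000, Gamma_qqq = 0.000000; k2 = (0.524908, 0.890083, 0.285104, 0.186835)
  k3: at (p, q) = (0.039368, 0.566756), (dp/dtau, dq/dtau) = (0.521383, 0.889013); Gamma_ppp = -1.018043, Gamma_ppq = 0.000000, Gamma_pqq = 0.000000, Gamma_qpp = -0.670657, Gamma_qpq = 0.000000, Gamma_qqq = 0.000000; k3 = (0.521383, 0.889013, 0.276745, 0.182311)
  k4: at (p, q) = (0.078207, 0.633352), (dp/dtau, dq/dtau) = (0.541512, 0.902347); Gamma_ppp = -0.631495, Gamma_ppq = 0.000000, Gamma_pqq = 0.000000, Gamma_qpp = -0.493441, Gamma_qpq = 0.000000, Gamma_qqq = 0.000000; k4 = (0.541512, 0.902347, 0.185176, 0.144694)
  Y <- Y + (h/6)(k1 + 2k2 + 2k3 + k4): p = 0.0784, q = 0.6334, dp/dtau = 0.5410, dq/dtau = 0.9021
step 2:
  k1: at (p, q) = (0.078352, 0.633388), (dp/dtau, dq/dtau) = (0.541024, 0.902102); Gamma_ppp = -0.629930, Gamma_ppq = 0.000000, Gamma_pqq = 0.000000, Gamma_qpp = -0.492708, Gamma_qpq = 0.000000, Gamma_qqq = 0.000000; k1 = (0.541024, 0.902102, 0.184385, 0.144219)
  k2: at (p, q) = (0.118929, 0.701046), (dp/dtau, dq/dtau) = (0.554853, 0.912919); Gamma_ppp = -0.169378, Gamma_ppq = 0.000000, Gamma_pqq = 0.000000, Gamma_qpp = -0.272400, Gamma_qpq = 0.000000, Gamma_qqq = 0.000000; k2 = (0.554853, 0.912919, 0.052145, 0.083862)
  k3: at (p, q) = (0.119966, 0.701857), (dp/dtau, dq/dtau) = (0.544935, 0.908392); Gamma_ppp = -0.157245, Gamma_ppq = 0.000000, Gamma_pqq = 0.000000, Gamma_qpp = -0.266492, Gamma_qpq = 0.000000, Gamma_qqq = 0.000000; k3 = (0.544935, 0.908392, 0.046695, 0.079136)
  k4: at (p, q) = (0.160093, 0.769647), (dp/dtau, dq/dtau) = (0.548029, 0.913973); Gamma_ppp = 0.307917, Gamma_ppq = 0.000000, Gamma_pqq = 0.000000, Gamma_qpp = -0.036631, Gamma_qpq = 0.000000, Gamma_qqq = 0.000000; k4 = (0.548029, 0.913973, -0.092478, 0.011002)
  Y <- Y + (h/6)(k1 + 2k2 + 2k3 + k4): p = 0.1606, q = 0.7699, dp/dtau = 0.5483, dq/dtau = 0.9141
step 3:
  k1: at (p, q) = (0.160568, 0.769856), (dp/dtau, dq/dtau) = (0.548264, 0.914133); Gamma_ppp = 0.313272, Gamma_ppq = 0.000000, Gamma_pqq = 0.000000, Gamma_qpp = -0.033949, Gamma_qpq = 0.000000, Gamma_qqq = 0.000000; k1 = (0.548264, 0.914133, -0.094168, 0.010205)
  k2: at (p, q) = (0.201688, 0.838416), (dp/dtau, dq/dtau) = (0.541202, 0.914898); Gamma_ppp = 0.746051, Gamma_ppq = 0.000000, Gamma_pqq = 0.000000, Gamma_qpp = 0.185436, Gamma_qpq = 0.000000, Gamma_qqq = 0.000000; k2 = (0.541202, 0.914898, -0.218518, -0.054314)
  k3: at (p, q) = (0.201158, 0.838473), (dp/dtau, dq/dtau) = (0.531875, 0.910059); Gamma_ppp = 0.740941, Gamma_ppq = 0.000000, Gamma_pqq = 0.000000, Gamma_qpp = 0.182815, Gamma_qpq = 0.000000, Gamma_qqq = 0.000000; k3 = (0.531875, 0.910059, -0.209606, -0.051717)
  k4: at (p, q) = (0.240349, 0.906365), (dp/dtau, dq/dtau) = (0.516823, 0.906375); Gamma_ppp = 1.078304, Gamma_ppq = 0.000000, Gamma_pqq = 0.000000, Gamma_qpp = 0.357417, Gamma_qpq = 0.000000, Gamma_qqq = 0.000000; k4 = (0.516823, 0.906375, -0.288022, -0.095468)
  Y <- Y + (h/6)(k1 + 2k2 + 2k3 + k4): p = 0.2408, q = 0.9066, dp/dtau = 0.5173, dq/dtau = 0.9067
step 4:
  k1: at (p, q) = (0.240849, 0.906616), (dp/dtau, dq/dtau) = (0.517303, 0.906700); Gamma_ppp = 1.082045, Gamma_ppq = 0.000000, Gamma_pqq = 0.000000, Gamma_qpp = 0.359373, Gamma_qpq = 0.000000, Gamma_qqq = 0.000000; k1 = (0.517303, 0.906700, -0.289558, -0.096169)
  k2: at (p, q) = (0.279647, 0.974619), (dp/dtau, dq/dtau) = (0.495586, 0.899487); Gamma_ppp = 1.328227, Gamma_ppq = 0.000000, Gamma_pqq = 0.000000, Gamma_qpp = 0.489084, Gamma_qpq = 0.000000, Gamma_qqq = 0.000000; k2 = (0.495586, 0.899487, -0.326220, -0.120122)
  k3: at (p, q) = (0.278018, 0.974078), (dp/dtau, dq/dtau) = (0.492837, 0.897690); Gamma_ppp = 1.319621, Gamma_ppq = 0.000000, Gamma_pqq = 0.000000, Gamma_qpp = 0.484513, Gamma_qpq = 0.000000, Gamma_qqq = 0.000000; k3 = (0.492837, 0.897690, -0.320520, -0.117682)
  k4: at (p, q) = (0.314775, 1.041270), (dp/dtau, dq/dtau) = (0.469225, 0.889047); Gamma_ppp = 1.479609, Gamma_ppq = 0.000000, Gamma_pqq = 0.000000, Gamma_qpp = 0.569995, Gamma_qpq = 0.000000, Gamma_qqq = 0.000000; k4 = (0.469225, 0.889047, -0.325769, -0.125497)
  Y <- Y + (h/6)(k1 + 2k2 + 2k3 + k4): p = 0.3149, q = 1.0414, dp/dtau = 0.4696, dq/dtau = 0.8893


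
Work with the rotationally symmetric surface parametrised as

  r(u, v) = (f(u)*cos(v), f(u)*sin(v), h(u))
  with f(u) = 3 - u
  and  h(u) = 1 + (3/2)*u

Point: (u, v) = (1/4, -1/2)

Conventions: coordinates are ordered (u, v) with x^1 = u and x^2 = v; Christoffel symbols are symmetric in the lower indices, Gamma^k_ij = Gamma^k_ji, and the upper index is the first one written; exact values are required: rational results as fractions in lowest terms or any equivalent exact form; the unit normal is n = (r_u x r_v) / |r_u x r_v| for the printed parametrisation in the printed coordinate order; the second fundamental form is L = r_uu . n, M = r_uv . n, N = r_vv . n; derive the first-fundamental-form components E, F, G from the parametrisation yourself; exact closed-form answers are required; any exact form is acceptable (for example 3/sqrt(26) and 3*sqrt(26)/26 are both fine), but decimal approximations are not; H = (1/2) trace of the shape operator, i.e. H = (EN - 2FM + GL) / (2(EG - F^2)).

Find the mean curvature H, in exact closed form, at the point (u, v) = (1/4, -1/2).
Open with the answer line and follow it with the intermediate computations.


Answer: H = 6*sqrt(13)/143

f = 11/4, f' = -1, f'' = 0, h' = 3/2, h'' = 0
E = 13/4, F = 0, G = 121/16; answer radicand W^2 = 13/4
unnormalised second-form numerators: l = 0, m = 0, n = 33/8; L = l/sqrt(13/4), and similarly M = m/sqrt(W^2), N = n/sqrt(W^2)
H = (E*n - 2*F*m + G*l) / (2*(EG - F^2)*sqrt(W^2)); E*n - 2*F*m + G*l = 429/32, EG - F^2 = 1573/64, so H = (3/11)/sqrt(13/4)


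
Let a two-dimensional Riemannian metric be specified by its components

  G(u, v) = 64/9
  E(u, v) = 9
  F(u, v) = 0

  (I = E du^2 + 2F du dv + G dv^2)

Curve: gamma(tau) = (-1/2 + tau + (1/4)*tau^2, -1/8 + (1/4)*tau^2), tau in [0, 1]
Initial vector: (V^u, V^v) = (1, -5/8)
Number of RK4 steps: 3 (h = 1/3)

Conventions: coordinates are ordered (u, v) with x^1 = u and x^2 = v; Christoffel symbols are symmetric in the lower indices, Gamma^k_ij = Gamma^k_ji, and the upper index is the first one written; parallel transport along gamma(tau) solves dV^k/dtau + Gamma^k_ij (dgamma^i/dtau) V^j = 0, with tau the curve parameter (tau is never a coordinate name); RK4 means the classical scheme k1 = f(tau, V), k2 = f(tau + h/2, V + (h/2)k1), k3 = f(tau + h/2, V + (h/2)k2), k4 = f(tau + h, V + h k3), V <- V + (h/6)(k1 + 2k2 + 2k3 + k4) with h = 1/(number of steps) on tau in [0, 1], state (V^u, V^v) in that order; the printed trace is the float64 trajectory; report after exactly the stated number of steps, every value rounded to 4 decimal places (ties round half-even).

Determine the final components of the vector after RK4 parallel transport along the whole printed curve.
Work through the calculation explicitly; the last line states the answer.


gamma'(tau) = (1 + (1/2)*tau, (1/2)*tau); f(tau, V)^k = -Gamma^k_ij(gamma(tau)) gamma'^i(tau) V^j; h = 1/3; intermediate values shown to 6 dp
curve data and Christoffel symbols at the stage parameters:
  tau = 0.000000: gamma = (-0.500000, -0.125000), gamma' = (1.000000, 0.000000); Gamma_uuu = 0.000000, Gamma_uuv = 0.000000, Gamma_uvv = 0.000000, Gamma_vuu = 0.000000, Gamma_vuv = 0.000000, Gamma_vvv = 0.000000
  tau = 0.166667: gamma = (-0.326389, -0.118056), gamma' = (1.083333, 0.083333); Gamma_uuu = 0.000000, Gamma_uuv = 0.000000, Gamma_uvv = 0.000000, Gamma_vuu = 0.000000, Gamma_vuv = 0.000000, Gamma_vvv = 0.000000
  tau = 0.333333: gamma = (-0.138889, -0.097222), gamma' = (1.166667, 0.166667); Gamma_uuu = 0.000000, Gamma_uuv = 0.000000, Gamma_uvv = 0.000000, Gamma_vuu = 0.000000, Gamma_vuv = 0.000000, Gamma_vvv = 0.000000
  tau = 0.500000: gamma = (0.062500, -0.062500), gamma' = (1.250000, 0.250000); Gamma_uuu = 0.000000, Gamma_uuv = 0.000000, Gamma_uvv = 0.000000, Gamma_vuu = 0.000000, Gamma_vuv = 0.000000, Gamma_vvv = 0.000000
  tau = 0.666667: gamma = (0.277778, -0.013889), gamma' = (1.333333, 0.333333); Gamma_uuu = 0.000000, Gamma_uuv = 0.000000, Gamma_uvv = 0.000000, Gamma_vuu = 0.000000, Gamma_vuv = 0.000000, Gamma_vvv = 0.000000
  tau = 0.833333: gamma = (0.506944, 0.048611), gamma' = (1.416667, 0.416667); Gamma_uuu = 0.000000, Gamma_uuv = 0.000000, Gamma_uvv = 0.000000, Gamma_vuu = 0.000000, Gamma_vuv = 0.000000, Gamma_vvv = 0.000000
  tau = 1.000000: gamma = (0.750000, 0.125000), gamma' = (1.500000, 0.500000); Gamma_uuu = 0.000000, Gamma_uuv = 0.000000, Gamma_uvv = 0.000000, Gamma_vuu = 0.000000, Gamma_vuv = 0.000000, Gamma_vvv = 0.000000
step 0: V^u = 1.0000, V^v = -0.6250
step 1: k1 = (0.000000, 0.000000), k2 = (0.000000, 0.000000), k3 = (0.000000, 0.000000), k4 = (0.000000, 0.000000); V <- V + (h/6)(k1 + 2k2 + 2k3 + k4): V^u = 1.0000, V^v = -0.6250
step 2: k1 = (0.000000, 0.000000), k2 = (0.000000, 0.000000), k3 = (0.000000, 0.000000), k4 = (0.000000, 0.000000); V <- V + (h/6)(k1 + 2k2 + 2k3 + k4): V^u = 1.0000, V^v = -0.6250
step 3: k1 = (0.000000, 0.000000), k2 = (0.000000, 0.000000), k3 = (0.000000, 0.000000), k4 = (0.000000, 0.000000); V <- V + (h/6)(k1 + 2k2 + 2k3 + k4): V^u = 1.0000, V^v = -0.6250

Answer: V^u = 1.0000, V^v = -0.6250


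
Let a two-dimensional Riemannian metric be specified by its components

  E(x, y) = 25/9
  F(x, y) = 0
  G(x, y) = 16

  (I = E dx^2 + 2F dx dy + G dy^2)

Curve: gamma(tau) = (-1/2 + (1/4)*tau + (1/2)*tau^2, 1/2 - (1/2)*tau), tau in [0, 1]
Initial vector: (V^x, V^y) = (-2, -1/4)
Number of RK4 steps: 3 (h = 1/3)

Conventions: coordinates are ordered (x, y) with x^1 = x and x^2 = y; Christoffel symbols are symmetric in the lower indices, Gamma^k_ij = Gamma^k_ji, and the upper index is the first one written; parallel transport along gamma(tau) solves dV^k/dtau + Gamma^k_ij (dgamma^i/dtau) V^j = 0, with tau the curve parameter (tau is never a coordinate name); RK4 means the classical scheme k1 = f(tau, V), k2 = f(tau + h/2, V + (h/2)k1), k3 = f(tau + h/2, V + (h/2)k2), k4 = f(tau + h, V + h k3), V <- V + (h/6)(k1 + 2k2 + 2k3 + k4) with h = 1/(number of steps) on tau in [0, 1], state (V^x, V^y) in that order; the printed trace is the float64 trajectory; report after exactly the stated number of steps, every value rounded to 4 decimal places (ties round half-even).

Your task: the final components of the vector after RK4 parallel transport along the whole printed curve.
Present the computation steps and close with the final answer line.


gamma'(tau) = (1/4 + tau, -1/2); f(tau, V)^k = -Gamma^k_ij(gamma(tau)) gamma'^i(tau) V^j; h = 1/3; intermediate values shown to 6 dp
curve data and Christoffel symbols at the stage parameters:
  tau = 0.000000: gamma = (-0.500000, 0.500000), gamma' = (0.250000, -0.500000); Gamma_xxx = 0.000000, Gamma_xxy = 0.000000, Gamma_xyy = 0.000000, Gamma_yxx = 0.000000, Gamma_yxy = 0.000000, Gamma_yyy = 0.000000
  tau = 0.166667: gamma = (-0.444444, 0.416667), gamma' = (0.416667, -0.500000); Gamma_xxx = 0.000000, Gamma_xxy = 0.000000, Gamma_xyy = 0.000000, Gamma_yxx = 0.000000, Gamma_yxy = 0.000000, Gamma_yyy = 0.000000
  tau = 0.333333: gamma = (-0.361111, 0.333333), gamma' = (0.583333, -0.500000); Gamma_xxx = 0.000000, Gamma_xxy = 0.000000, Gamma_xyy = 0.000000, Gamma_yxx = 0.000000, Gamma_yxy = 0.000000, Gamma_yyy = 0.000000
  tau = 0.500000: gamma = (-0.250000, 0.250000), gamma' = (0.750000, -0.500000); Gamma_xxx = 0.000000, Gamma_xxy = 0.000000, Gamma_xyy = 0.000000, Gamma_yxx = 0.000000, Gamma_yxy = 0.000000, Gamma_yyy = 0.000000
  tau = 0.666667: gamma = (-0.111111, 0.166667), gamma' = (0.916667, -0.500000); Gamma_xxx = 0.000000, Gamma_xxy = 0.000000, Gamma_xyy = 0.000000, Gamma_yxx = 0.000000, Gamma_yxy = 0.000000, Gamma_yyy = 0.000000
  tau = 0.833333: gamma = (0.055556, 0.083333), gamma' = (1.083333, -0.500000); Gamma_xxx = 0.000000, Gamma_xxy = 0.000000, Gamma_xyy = 0.000000, Gamma_yxx = 0.000000, Gamma_yxy = 0.000000, Gamma_yyy = 0.000000
  tau = 1.000000: gamma = (0.250000, 0.000000), gamma' = (1.250000, -0.500000); Gamma_xxx = 0.000000, Gamma_xxy = 0.000000, Gamma_xyy = 0.000000, Gamma_yxx = 0.000000, Gamma_yxy = 0.000000, Gamma_yyy = 0.000000
step 0: V^x = -2.0000, V^y = -0.2500
step 1: k1 = (0.000000, 0.000000), k2 = (0.000000, 0.000000), k3 = (0.000000, 0.000000), k4 = (0.000000, 0.000000); V <- V + (h/6)(k1 + 2k2 + 2k3 + k4): V^x = -2.0000, V^y = -0.2500
step 2: k1 = (0.000000, 0.000000), k2 = (0.000000, 0.000000), k3 = (0.000000, 0.000000), k4 = (0.000000, 0.000000); V <- V + (h/6)(k1 + 2k2 + 2k3 + k4): V^x = -2.0000, V^y = -0.2500
step 3: k1 = (0.000000, 0.000000), k2 = (0.000000, 0.000000), k3 = (0.000000, 0.000000), k4 = (0.000000, 0.000000); V <- V + (h/6)(k1 + 2k2 + 2k3 + k4): V^x = -2.0000, V^y = -0.2500

Answer: V^x = -2.0000, V^y = -0.2500
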